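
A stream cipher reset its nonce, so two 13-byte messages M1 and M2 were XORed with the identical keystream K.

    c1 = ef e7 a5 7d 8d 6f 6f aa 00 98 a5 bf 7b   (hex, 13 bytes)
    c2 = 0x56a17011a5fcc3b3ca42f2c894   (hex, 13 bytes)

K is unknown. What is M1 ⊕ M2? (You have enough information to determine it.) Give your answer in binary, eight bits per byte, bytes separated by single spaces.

10111001 01000110 11010101 01101100 00101000 10010011 10101100 00011001 11001010 11011010 01010111 01110111 11101111

c1 ⊕ c2 = (M1 ⊕ K) ⊕ (M2 ⊕ K) = M1 ⊕ M2 — the shared key cancels under XOR.
byte 0: ef xor 56 = b9
byte 1: e7 xor a1 = 46
byte 2: a5 xor 70 = d5
byte 3: 7d xor 11 = 6c
byte 4: 8d xor a5 = 28
byte 5: 6f xor fc = 93
byte 6: 6f xor c3 = ac
byte 7: aa xor b3 = 19
byte 8: 00 xor ca = ca
byte 9: 98 xor 42 = da
byte 10: a5 xor f2 = 57
byte 11: bf xor c8 = 77
byte 12: 7b xor 94 = ef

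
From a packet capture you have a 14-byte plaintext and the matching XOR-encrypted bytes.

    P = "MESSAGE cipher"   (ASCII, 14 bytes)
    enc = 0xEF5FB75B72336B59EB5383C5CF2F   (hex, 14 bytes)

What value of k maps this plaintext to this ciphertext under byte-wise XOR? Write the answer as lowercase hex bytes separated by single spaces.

a2 1a e4 08 33 74 2e 79 88 3a f3 ad aa 5d

Since enc = P ⊕ k, XORing both sides with P gives k = P ⊕ enc.
byte 0:  77 XOR 239 = 162
byte 1:  69 XOR  95 =  26
byte 2:  83 XOR 183 = 228
byte 3:  83 XOR  91 =   8
byte 4:  65 XOR 114 =  51
byte 5:  71 XOR  51 = 116
byte 6:  69 XOR 107 =  46
byte 7:  32 XOR  89 = 121
byte 8:  99 XOR 235 = 136
byte 9: 105 XOR  83 =  58
byte 10: 112 XOR 131 = 243
byte 11: 104 XOR 197 = 173
byte 12: 101 XOR 207 = 170
byte 13: 114 XOR  47 =  93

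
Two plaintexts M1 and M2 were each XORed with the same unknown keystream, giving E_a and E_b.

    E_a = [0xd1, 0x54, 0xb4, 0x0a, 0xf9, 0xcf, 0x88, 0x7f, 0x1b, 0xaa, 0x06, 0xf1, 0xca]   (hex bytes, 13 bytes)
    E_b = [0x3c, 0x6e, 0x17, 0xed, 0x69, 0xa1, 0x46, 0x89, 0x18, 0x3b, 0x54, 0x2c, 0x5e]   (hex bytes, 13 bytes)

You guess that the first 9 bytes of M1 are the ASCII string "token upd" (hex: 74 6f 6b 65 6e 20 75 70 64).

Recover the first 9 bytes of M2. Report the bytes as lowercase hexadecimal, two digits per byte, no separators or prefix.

First, E_a ⊕ E_b = (M1 ⊕ K) ⊕ (M2 ⊕ K) = M1 ⊕ M2, so the key drops out. Then M2 = (M1 ⊕ M2) ⊕ M1 over the first 9 bytes.
byte 0: (d1 xor 3c) xor 74 = ed xor 74 = 99
byte 1: (54 xor 6e) xor 6f = 3a xor 6f = 55
byte 2: (b4 xor 17) xor 6b = a3 xor 6b = c8
byte 3: (0a xor ed) xor 65 = e7 xor 65 = 82
byte 4: (f9 xor 69) xor 6e = 90 xor 6e = fe
byte 5: (cf xor a1) xor 20 = 6e xor 20 = 4e
byte 6: (88 xor 46) xor 75 = ce xor 75 = bb
byte 7: (7f xor 89) xor 70 = f6 xor 70 = 86
byte 8: (1b xor 18) xor 64 = 03 xor 64 = 67

9955c882fe4ebb8667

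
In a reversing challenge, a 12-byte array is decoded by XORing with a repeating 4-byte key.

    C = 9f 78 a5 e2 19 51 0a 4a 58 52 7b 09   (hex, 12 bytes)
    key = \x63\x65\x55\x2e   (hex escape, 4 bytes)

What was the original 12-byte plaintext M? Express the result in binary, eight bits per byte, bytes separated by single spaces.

11111100 00011101 11110000 11001100 01111010 00110100 01011111 01100100 00111011 00110111 00101110 00100111

The 4-byte key repeats, so the effective keystream is 63 65 55 2e 63 65 55 2e 63 65 55 2e.
byte 0: 9f xor 63 = fc
byte 1: 78 xor 65 = 1d
byte 2: a5 xor 55 = f0
byte 3: e2 xor 2e = cc
byte 4: 19 xor 63 = 7a
byte 5: 51 xor 65 = 34
byte 6: 0a xor 55 = 5f
byte 7: 4a xor 2e = 64
byte 8: 58 xor 63 = 3b
byte 9: 52 xor 65 = 37
byte 10: 7b xor 55 = 2e
byte 11: 09 xor 2e = 27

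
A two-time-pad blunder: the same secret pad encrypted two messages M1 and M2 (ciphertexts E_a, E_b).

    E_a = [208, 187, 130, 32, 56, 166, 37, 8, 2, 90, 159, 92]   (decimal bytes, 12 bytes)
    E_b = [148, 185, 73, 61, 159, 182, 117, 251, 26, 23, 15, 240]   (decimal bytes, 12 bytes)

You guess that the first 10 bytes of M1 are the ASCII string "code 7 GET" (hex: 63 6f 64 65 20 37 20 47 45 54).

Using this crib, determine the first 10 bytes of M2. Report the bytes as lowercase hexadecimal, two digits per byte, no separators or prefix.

First, E_a ⊕ E_b = (M1 ⊕ K) ⊕ (M2 ⊕ K) = M1 ⊕ M2, so the key drops out. Then M2 = (M1 ⊕ M2) ⊕ M1 over the first 10 bytes.
byte 0: (d0 ⊕ 94) ⊕ 63 = 44 ⊕ 63 = 27
byte 1: (bb ⊕ b9) ⊕ 6f = 02 ⊕ 6f = 6d
byte 2: (82 ⊕ 49) ⊕ 64 = cb ⊕ 64 = af
byte 3: (20 ⊕ 3d) ⊕ 65 = 1d ⊕ 65 = 78
byte 4: (38 ⊕ 9f) ⊕ 20 = a7 ⊕ 20 = 87
byte 5: (a6 ⊕ b6) ⊕ 37 = 10 ⊕ 37 = 27
byte 6: (25 ⊕ 75) ⊕ 20 = 50 ⊕ 20 = 70
byte 7: (08 ⊕ fb) ⊕ 47 = f3 ⊕ 47 = b4
byte 8: (02 ⊕ 1a) ⊕ 45 = 18 ⊕ 45 = 5d
byte 9: (5a ⊕ 17) ⊕ 54 = 4d ⊕ 54 = 19

276daf78872770b45d19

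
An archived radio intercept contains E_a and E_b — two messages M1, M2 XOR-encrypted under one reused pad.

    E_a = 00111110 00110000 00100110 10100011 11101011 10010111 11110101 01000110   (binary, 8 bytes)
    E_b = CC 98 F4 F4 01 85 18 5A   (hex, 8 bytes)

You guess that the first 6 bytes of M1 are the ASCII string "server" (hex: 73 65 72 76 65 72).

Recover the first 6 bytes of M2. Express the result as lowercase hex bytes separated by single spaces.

First, E_a ⊕ E_b = (M1 ⊕ K) ⊕ (M2 ⊕ K) = M1 ⊕ M2, so the key drops out. Then M2 = (M1 ⊕ M2) ⊕ M1 over the first 6 bytes.
byte 0: (3e ^ cc) ^ 73 = f2 ^ 73 = 81
byte 1: (30 ^ 98) ^ 65 = a8 ^ 65 = cd
byte 2: (26 ^ f4) ^ 72 = d2 ^ 72 = a0
byte 3: (a3 ^ f4) ^ 76 = 57 ^ 76 = 21
byte 4: (eb ^ 01) ^ 65 = ea ^ 65 = 8f
byte 5: (97 ^ 85) ^ 72 = 12 ^ 72 = 60

81 cd a0 21 8f 60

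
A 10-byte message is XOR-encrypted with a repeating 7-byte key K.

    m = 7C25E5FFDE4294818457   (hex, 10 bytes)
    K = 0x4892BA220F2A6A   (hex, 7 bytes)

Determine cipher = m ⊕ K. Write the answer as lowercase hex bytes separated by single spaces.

The 7-byte key repeats, so the effective keystream is 48 92 ba 22 0f 2a 6a 48 92 ba.
byte 0: 7c ^ 48 = 34
byte 1: 25 ^ 92 = b7
byte 2: e5 ^ ba = 5f
byte 3: ff ^ 22 = dd
byte 4: de ^ 0f = d1
byte 5: 42 ^ 2a = 68
byte 6: 94 ^ 6a = fe
byte 7: 81 ^ 48 = c9
byte 8: 84 ^ 92 = 16
byte 9: 57 ^ ba = ed

34 b7 5f dd d1 68 fe c9 16 ed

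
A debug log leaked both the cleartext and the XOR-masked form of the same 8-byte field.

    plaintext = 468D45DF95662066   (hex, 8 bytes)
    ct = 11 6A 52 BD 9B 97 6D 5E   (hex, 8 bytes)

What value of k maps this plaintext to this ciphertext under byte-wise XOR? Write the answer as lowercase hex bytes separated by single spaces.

57 e7 17 62 0e f1 4d 38

Since ct = plaintext ⊕ k, XORing both sides with plaintext gives k = plaintext ⊕ ct.
byte 0: 01000110 XOR 00010001 = 01010111
byte 1: 10001101 XOR 01101010 = 11100111
byte 2: 01000101 XOR 01010010 = 00010111
byte 3: 11011111 XOR 10111101 = 01100010
byte 4: 10010101 XOR 10011011 = 00001110
byte 5: 01100110 XOR 10010111 = 11110001
byte 6: 00100000 XOR 01101101 = 01001101
byte 7: 01100110 XOR 01011110 = 00111000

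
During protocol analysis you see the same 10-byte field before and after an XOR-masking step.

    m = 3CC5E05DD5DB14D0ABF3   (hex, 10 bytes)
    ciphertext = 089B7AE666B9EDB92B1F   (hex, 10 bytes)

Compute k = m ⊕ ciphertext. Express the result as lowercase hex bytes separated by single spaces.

Since ciphertext = m ⊕ k, XORing both sides with m gives k = m ⊕ ciphertext.
byte 0:  60 ^   8 =  52
byte 1: 197 ^ 155 =  94
byte 2: 224 ^ 122 = 154
byte 3:  93 ^ 230 = 187
byte 4: 213 ^ 102 = 179
byte 5: 219 ^ 185 =  98
byte 6:  20 ^ 237 = 249
byte 7: 208 ^ 185 = 105
byte 8: 171 ^  43 = 128
byte 9: 243 ^  31 = 236

34 5e 9a bb b3 62 f9 69 80 ec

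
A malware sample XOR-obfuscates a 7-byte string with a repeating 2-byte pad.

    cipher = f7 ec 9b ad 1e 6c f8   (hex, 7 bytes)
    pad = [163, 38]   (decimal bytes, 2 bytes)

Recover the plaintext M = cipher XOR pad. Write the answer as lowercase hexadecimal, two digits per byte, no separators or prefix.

The 2-byte key repeats, so the effective keystream is a3 26 a3 26 a3 26 a3.
byte 0: f7 XOR a3 = 54
byte 1: ec XOR 26 = ca
byte 2: 9b XOR a3 = 38
byte 3: ad XOR 26 = 8b
byte 4: 1e XOR a3 = bd
byte 5: 6c XOR 26 = 4a
byte 6: f8 XOR a3 = 5b

54ca388bbd4a5b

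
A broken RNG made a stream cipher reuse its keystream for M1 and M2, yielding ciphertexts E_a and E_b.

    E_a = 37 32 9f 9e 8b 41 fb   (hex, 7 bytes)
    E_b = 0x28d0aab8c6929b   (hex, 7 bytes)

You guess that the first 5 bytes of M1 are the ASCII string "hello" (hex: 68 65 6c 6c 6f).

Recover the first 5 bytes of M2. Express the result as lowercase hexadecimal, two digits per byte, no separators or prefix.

First, E_a ⊕ E_b = (M1 ⊕ K) ⊕ (M2 ⊕ K) = M1 ⊕ M2, so the key drops out. Then M2 = (M1 ⊕ M2) ⊕ M1 over the first 5 bytes.
byte 0: (37 xor 28) xor 68 = 1f xor 68 = 77
byte 1: (32 xor d0) xor 65 = e2 xor 65 = 87
byte 2: (9f xor aa) xor 6c = 35 xor 6c = 59
byte 3: (9e xor b8) xor 6c = 26 xor 6c = 4a
byte 4: (8b xor c6) xor 6f = 4d xor 6f = 22

7787594a22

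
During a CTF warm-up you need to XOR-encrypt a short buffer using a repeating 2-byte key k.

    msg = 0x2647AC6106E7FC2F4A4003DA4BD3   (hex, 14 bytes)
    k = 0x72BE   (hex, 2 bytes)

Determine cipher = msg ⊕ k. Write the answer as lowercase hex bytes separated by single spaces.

54 f9 de df 74 59 8e 91 38 fe 71 64 39 6d

The 2-byte key repeats, so the effective keystream is 72 be 72 be 72 be 72 be 72 be 72 be 72 be.
byte 0: 26 ^ 72 = 54
byte 1: 47 ^ be = f9
byte 2: ac ^ 72 = de
byte 3: 61 ^ be = df
byte 4: 06 ^ 72 = 74
byte 5: e7 ^ be = 59
byte 6: fc ^ 72 = 8e
byte 7: 2f ^ be = 91
byte 8: 4a ^ 72 = 38
byte 9: 40 ^ be = fe
byte 10: 03 ^ 72 = 71
byte 11: da ^ be = 64
byte 12: 4b ^ 72 = 39
byte 13: d3 ^ be = 6d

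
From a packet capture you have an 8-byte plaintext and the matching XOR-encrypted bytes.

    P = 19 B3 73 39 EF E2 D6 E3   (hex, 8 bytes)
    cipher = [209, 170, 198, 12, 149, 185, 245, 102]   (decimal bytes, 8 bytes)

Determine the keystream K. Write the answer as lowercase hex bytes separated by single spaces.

Since cipher = P ⊕ K, XORing both sides with P gives K = P ⊕ cipher.
byte 0: 19 ^ d1 = c8
byte 1: b3 ^ aa = 19
byte 2: 73 ^ c6 = b5
byte 3: 39 ^ 0c = 35
byte 4: ef ^ 95 = 7a
byte 5: e2 ^ b9 = 5b
byte 6: d6 ^ f5 = 23
byte 7: e3 ^ 66 = 85

c8 19 b5 35 7a 5b 23 85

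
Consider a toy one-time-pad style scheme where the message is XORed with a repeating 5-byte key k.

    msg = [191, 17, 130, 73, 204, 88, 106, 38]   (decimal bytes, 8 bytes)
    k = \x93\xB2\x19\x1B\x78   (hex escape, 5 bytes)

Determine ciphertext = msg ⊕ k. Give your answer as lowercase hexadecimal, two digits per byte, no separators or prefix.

The 5-byte key repeats, so the effective keystream is 93 b2 19 1b 78 93 b2 19.
byte 0: bf ^ 93 = 2c
byte 1: 11 ^ b2 = a3
byte 2: 82 ^ 19 = 9b
byte 3: 49 ^ 1b = 52
byte 4: cc ^ 78 = b4
byte 5: 58 ^ 93 = cb
byte 6: 6a ^ b2 = d8
byte 7: 26 ^ 19 = 3f

2ca39b52b4cbd83f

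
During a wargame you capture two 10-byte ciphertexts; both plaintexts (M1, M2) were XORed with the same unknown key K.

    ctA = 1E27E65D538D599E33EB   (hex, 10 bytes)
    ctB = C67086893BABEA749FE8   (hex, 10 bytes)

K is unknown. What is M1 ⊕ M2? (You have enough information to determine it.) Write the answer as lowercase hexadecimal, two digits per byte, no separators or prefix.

d85760d46826b3eaac03

ctA ⊕ ctB = (M1 ⊕ K) ⊕ (M2 ⊕ K) = M1 ⊕ M2 — the shared key cancels under XOR.
byte 0: 1e ⊕ c6 = d8
byte 1: 27 ⊕ 70 = 57
byte 2: e6 ⊕ 86 = 60
byte 3: 5d ⊕ 89 = d4
byte 4: 53 ⊕ 3b = 68
byte 5: 8d ⊕ ab = 26
byte 6: 59 ⊕ ea = b3
byte 7: 9e ⊕ 74 = ea
byte 8: 33 ⊕ 9f = ac
byte 9: eb ⊕ e8 = 03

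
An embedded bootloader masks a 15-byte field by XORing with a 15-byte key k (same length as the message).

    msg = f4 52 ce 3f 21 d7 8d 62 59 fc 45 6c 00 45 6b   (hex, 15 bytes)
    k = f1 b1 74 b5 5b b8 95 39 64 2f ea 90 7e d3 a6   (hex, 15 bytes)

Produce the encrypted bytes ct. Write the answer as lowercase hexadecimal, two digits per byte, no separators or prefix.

11110100 XOR 11110001 = 00000101
01010010 XOR 10110001 = 11100011
11001110 XOR 01110100 = 10111010
00111111 XOR 10110101 = 10001010
00100001 XOR 01011011 = 01111010
11010111 XOR 10111000 = 01101111
10001101 XOR 10010101 = 00011000
01100010 XOR 00111001 = 01011011
01011001 XOR 01100100 = 00111101
11111100 XOR 00101111 = 11010011
01000101 XOR 11101010 = 10101111
01101100 XOR 10010000 = 11111100
00000000 XOR 01111110 = 01111110
01000101 XOR 11010011 = 10010110
01101011 XOR 10100110 = 11001101

05e3ba8a7a6f185b3dd3affc7e96cd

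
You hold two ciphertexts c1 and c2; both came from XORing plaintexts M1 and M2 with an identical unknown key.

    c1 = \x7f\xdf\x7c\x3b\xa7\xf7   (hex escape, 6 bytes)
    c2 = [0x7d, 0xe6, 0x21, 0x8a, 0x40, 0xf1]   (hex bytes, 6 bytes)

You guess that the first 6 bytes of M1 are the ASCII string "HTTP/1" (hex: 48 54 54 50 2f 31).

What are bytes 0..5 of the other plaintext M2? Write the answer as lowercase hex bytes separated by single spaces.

First, c1 ⊕ c2 = (M1 ⊕ K) ⊕ (M2 ⊕ K) = M1 ⊕ M2, so the key drops out. Then M2 = (M1 ⊕ M2) ⊕ M1 over the first 6 bytes.
byte 0: (7f xor 7d) xor 48 = 02 xor 48 = 4a
byte 1: (df xor e6) xor 54 = 39 xor 54 = 6d
byte 2: (7c xor 21) xor 54 = 5d xor 54 = 09
byte 3: (3b xor 8a) xor 50 = b1 xor 50 = e1
byte 4: (a7 xor 40) xor 2f = e7 xor 2f = c8
byte 5: (f7 xor f1) xor 31 = 06 xor 31 = 37

4a 6d 09 e1 c8 37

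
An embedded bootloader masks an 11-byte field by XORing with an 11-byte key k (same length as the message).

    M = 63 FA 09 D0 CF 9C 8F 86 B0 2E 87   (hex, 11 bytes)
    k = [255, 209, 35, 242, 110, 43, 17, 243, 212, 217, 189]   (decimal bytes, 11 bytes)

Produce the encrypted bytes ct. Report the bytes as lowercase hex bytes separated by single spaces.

XOR is its own inverse, so applying the key byte-wise gives the result directly.
63 ^ ff = 9c
fa ^ d1 = 2b
09 ^ 23 = 2a
d0 ^ f2 = 22
cf ^ 6e = a1
9c ^ 2b = b7
8f ^ 11 = 9e
86 ^ f3 = 75
b0 ^ d4 = 64
2e ^ d9 = f7
87 ^ bd = 3a

9c 2b 2a 22 a1 b7 9e 75 64 f7 3a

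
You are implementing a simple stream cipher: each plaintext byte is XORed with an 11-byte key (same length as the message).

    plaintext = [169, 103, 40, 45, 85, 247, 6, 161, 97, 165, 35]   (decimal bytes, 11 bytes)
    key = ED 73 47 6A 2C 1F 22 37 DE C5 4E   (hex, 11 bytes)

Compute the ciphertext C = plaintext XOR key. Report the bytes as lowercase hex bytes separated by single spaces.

44 14 6f 47 79 e8 24 96 bf 60 6d

169 ^ 237 =  68
103 ^ 115 =  20
 40 ^  71 = 111
 45 ^ 106 =  71
 85 ^  44 = 121
247 ^  31 = 232
  6 ^  34 =  36
161 ^  55 = 150
 97 ^ 222 = 191
165 ^ 197 =  96
 35 ^  78 = 109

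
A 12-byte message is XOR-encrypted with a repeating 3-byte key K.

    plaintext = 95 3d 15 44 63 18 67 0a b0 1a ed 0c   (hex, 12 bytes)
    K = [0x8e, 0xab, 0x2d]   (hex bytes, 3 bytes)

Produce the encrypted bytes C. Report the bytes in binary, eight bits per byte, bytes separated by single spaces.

The 3-byte key repeats, so the effective keystream is 8e ab 2d 8e ab 2d 8e ab 2d 8e ab 2d.
byte 0: 149 xor 142 =  27
byte 1:  61 xor 171 = 150
byte 2:  21 xor  45 =  56
byte 3:  68 xor 142 = 202
byte 4:  99 xor 171 = 200
byte 5:  24 xor  45 =  53
byte 6: 103 xor 142 = 233
byte 7:  10 xor 171 = 161
byte 8: 176 xor  45 = 157
byte 9:  26 xor 142 = 148
byte 10: 237 xor 171 =  70
byte 11:  12 xor  45 =  33

00011011 10010110 00111000 11001010 11001000 00110101 11101001 10100001 10011101 10010100 01000110 00100001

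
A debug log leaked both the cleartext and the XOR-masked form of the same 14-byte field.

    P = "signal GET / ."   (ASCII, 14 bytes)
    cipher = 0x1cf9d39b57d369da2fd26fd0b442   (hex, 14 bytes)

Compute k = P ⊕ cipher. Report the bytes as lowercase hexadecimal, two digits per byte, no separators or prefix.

Since cipher = P ⊕ k, XORing both sides with P gives k = P ⊕ cipher.
115 ^  28 = 111
105 ^ 249 = 144
103 ^ 211 = 180
110 ^ 155 = 245
 97 ^  87 =  54
108 ^ 211 = 191
 32 ^ 105 =  73
 71 ^ 218 = 157
 69 ^  47 = 106
 84 ^ 210 = 134
 32 ^ 111 =  79
 47 ^ 208 = 255
 32 ^ 180 = 148
 46 ^  66 = 108

6f90b4f536bf499d6a864fff946c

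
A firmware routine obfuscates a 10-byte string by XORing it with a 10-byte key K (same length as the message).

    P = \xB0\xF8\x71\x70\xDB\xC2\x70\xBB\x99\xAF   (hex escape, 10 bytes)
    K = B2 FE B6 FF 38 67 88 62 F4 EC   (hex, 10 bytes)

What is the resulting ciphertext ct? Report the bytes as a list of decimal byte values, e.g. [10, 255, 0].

[2, 6, 199, 143, 227, 165, 248, 217, 109, 67]

XOR is its own inverse, so applying the key byte-wise gives the result directly.
byte 0: b0 XOR b2 = 02
byte 1: f8 XOR fe = 06
byte 2: 71 XOR b6 = c7
byte 3: 70 XOR ff = 8f
byte 4: db XOR 38 = e3
byte 5: c2 XOR 67 = a5
byte 6: 70 XOR 88 = f8
byte 7: bb XOR 62 = d9
byte 8: 99 XOR f4 = 6d
byte 9: af XOR ec = 43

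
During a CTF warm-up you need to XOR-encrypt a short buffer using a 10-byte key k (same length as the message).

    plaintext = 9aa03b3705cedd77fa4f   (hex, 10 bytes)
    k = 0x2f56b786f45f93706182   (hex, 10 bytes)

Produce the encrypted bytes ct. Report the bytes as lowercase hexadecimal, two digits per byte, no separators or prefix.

b5f68cb1f1914e079bcd

154 ^  47 = 181
160 ^  86 = 246
 59 ^ 183 = 140
 55 ^ 134 = 177
  5 ^ 244 = 241
206 ^  95 = 145
221 ^ 147 =  78
119 ^ 112 =   7
250 ^  97 = 155
 79 ^ 130 = 205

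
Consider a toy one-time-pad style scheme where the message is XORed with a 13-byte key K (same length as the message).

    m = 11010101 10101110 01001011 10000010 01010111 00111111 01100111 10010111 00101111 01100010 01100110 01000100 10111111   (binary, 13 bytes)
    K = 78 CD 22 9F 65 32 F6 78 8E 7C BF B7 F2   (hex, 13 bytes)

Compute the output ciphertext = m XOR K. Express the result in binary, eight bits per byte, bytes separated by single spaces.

10101101 01100011 01101001 00011101 00110010 00001101 10010001 11101111 10100001 00011110 11011001 11110011 01001101

byte 0: 213 ⊕ 120 = 173
byte 1: 174 ⊕ 205 =  99
byte 2:  75 ⊕  34 = 105
byte 3: 130 ⊕ 159 =  29
byte 4:  87 ⊕ 101 =  50
byte 5:  63 ⊕  50 =  13
byte 6: 103 ⊕ 246 = 145
byte 7: 151 ⊕ 120 = 239
byte 8:  47 ⊕ 142 = 161
byte 9:  98 ⊕ 124 =  30
byte 10: 102 ⊕ 191 = 217
byte 11:  68 ⊕ 183 = 243
byte 12: 191 ⊕ 242 =  77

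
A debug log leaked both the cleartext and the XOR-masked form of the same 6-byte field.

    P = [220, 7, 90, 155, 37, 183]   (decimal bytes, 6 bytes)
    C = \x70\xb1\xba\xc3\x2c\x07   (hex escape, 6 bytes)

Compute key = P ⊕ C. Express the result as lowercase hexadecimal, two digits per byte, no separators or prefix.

acb6e05809b0

Since C = P ⊕ key, XORing both sides with P gives key = P ⊕ C.
byte 0: dc ⊕ 70 = ac
byte 1: 07 ⊕ b1 = b6
byte 2: 5a ⊕ ba = e0
byte 3: 9b ⊕ c3 = 58
byte 4: 25 ⊕ 2c = 09
byte 5: b7 ⊕ 07 = b0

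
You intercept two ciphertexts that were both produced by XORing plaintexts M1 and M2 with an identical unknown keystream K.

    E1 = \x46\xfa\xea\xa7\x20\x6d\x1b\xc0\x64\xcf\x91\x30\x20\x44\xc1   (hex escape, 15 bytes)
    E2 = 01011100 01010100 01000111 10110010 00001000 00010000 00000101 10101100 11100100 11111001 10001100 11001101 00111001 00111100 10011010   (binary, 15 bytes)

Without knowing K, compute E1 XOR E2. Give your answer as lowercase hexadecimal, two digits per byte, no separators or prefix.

1aaead15287d1e6c80361dfd19785b

E1 ⊕ E2 = (M1 ⊕ K) ⊕ (M2 ⊕ K) = M1 ⊕ M2 — the shared key cancels under XOR.
46 xor 5c = 1a
fa xor 54 = ae
ea xor 47 = ad
a7 xor b2 = 15
20 xor 08 = 28
6d xor 10 = 7d
1b xor 05 = 1e
c0 xor ac = 6c
64 xor e4 = 80
cf xor f9 = 36
91 xor 8c = 1d
30 xor cd = fd
20 xor 39 = 19
44 xor 3c = 78
c1 xor 9a = 5b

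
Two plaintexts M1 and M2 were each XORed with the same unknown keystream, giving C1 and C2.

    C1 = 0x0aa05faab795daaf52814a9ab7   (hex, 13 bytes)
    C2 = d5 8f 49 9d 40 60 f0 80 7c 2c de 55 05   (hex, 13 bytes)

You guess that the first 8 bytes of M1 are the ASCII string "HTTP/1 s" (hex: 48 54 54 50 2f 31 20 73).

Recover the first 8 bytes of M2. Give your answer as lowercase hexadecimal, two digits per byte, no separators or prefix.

977b4267d8c40a5c

First, C1 ⊕ C2 = (M1 ⊕ K) ⊕ (M2 ⊕ K) = M1 ⊕ M2, so the key drops out. Then M2 = (M1 ⊕ M2) ⊕ M1 over the first 8 bytes.
byte 0: (0a ⊕ d5) ⊕ 48 = df ⊕ 48 = 97
byte 1: (a0 ⊕ 8f) ⊕ 54 = 2f ⊕ 54 = 7b
byte 2: (5f ⊕ 49) ⊕ 54 = 16 ⊕ 54 = 42
byte 3: (aa ⊕ 9d) ⊕ 50 = 37 ⊕ 50 = 67
byte 4: (b7 ⊕ 40) ⊕ 2f = f7 ⊕ 2f = d8
byte 5: (95 ⊕ 60) ⊕ 31 = f5 ⊕ 31 = c4
byte 6: (da ⊕ f0) ⊕ 20 = 2a ⊕ 20 = 0a
byte 7: (af ⊕ 80) ⊕ 73 = 2f ⊕ 73 = 5c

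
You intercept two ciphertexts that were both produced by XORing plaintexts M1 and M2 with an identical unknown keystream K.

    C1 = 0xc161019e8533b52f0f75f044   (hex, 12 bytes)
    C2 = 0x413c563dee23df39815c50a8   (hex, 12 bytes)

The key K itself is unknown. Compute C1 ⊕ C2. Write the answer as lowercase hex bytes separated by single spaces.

80 5d 57 a3 6b 10 6a 16 8e 29 a0 ec

C1 ⊕ C2 = (M1 ⊕ K) ⊕ (M2 ⊕ K) = M1 ⊕ M2 — the shared key cancels under XOR.
byte 0: c1 ⊕ 41 = 80
byte 1: 61 ⊕ 3c = 5d
byte 2: 01 ⊕ 56 = 57
byte 3: 9e ⊕ 3d = a3
byte 4: 85 ⊕ ee = 6b
byte 5: 33 ⊕ 23 = 10
byte 6: b5 ⊕ df = 6a
byte 7: 2f ⊕ 39 = 16
byte 8: 0f ⊕ 81 = 8e
byte 9: 75 ⊕ 5c = 29
byte 10: f0 ⊕ 50 = a0
byte 11: 44 ⊕ a8 = ec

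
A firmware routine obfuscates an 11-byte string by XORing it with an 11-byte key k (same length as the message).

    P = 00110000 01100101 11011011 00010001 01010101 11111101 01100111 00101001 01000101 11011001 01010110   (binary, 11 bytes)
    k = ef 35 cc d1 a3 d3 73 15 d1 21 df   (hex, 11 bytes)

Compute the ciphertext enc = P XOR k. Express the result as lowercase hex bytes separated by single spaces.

df 50 17 c0 f6 2e 14 3c 94 f8 89

30 ⊕ ef = df
65 ⊕ 35 = 50
db ⊕ cc = 17
11 ⊕ d1 = c0
55 ⊕ a3 = f6
fd ⊕ d3 = 2e
67 ⊕ 73 = 14
29 ⊕ 15 = 3c
45 ⊕ d1 = 94
d9 ⊕ 21 = f8
56 ⊕ df = 89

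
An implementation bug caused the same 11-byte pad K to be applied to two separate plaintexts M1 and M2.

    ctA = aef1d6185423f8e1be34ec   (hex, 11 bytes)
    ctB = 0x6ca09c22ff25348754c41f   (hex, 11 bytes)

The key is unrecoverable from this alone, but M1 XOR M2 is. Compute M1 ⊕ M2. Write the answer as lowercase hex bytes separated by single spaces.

ctA ⊕ ctB = (M1 ⊕ K) ⊕ (M2 ⊕ K) = M1 ⊕ M2 — the shared key cancels under XOR.
ae XOR 6c = c2
f1 XOR a0 = 51
d6 XOR 9c = 4a
18 XOR 22 = 3a
54 XOR ff = ab
23 XOR 25 = 06
f8 XOR 34 = cc
e1 XOR 87 = 66
be XOR 54 = ea
34 XOR c4 = f0
ec XOR 1f = f3

c2 51 4a 3a ab 06 cc 66 ea f0 f3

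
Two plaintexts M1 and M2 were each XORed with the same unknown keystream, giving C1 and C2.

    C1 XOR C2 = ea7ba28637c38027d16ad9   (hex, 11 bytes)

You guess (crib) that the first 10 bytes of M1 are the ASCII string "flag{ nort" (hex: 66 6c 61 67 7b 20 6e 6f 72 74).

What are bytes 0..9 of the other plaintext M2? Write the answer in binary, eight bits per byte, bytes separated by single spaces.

10001100 00010111 11000011 11100001 01001100 11100011 11101110 01001000 10100011 00011110

Since C1 ⊕ C2 = M1 ⊕ M2, XORing with the guessed M1 bytes yields the corresponding M2 bytes: M2 = (C1 ⊕ C2) ⊕ M1.
byte 0: ea ⊕ 66 = 8c
byte 1: 7b ⊕ 6c = 17
byte 2: a2 ⊕ 61 = c3
byte 3: 86 ⊕ 67 = e1
byte 4: 37 ⊕ 7b = 4c
byte 5: c3 ⊕ 20 = e3
byte 6: 80 ⊕ 6e = ee
byte 7: 27 ⊕ 6f = 48
byte 8: d1 ⊕ 72 = a3
byte 9: 6a ⊕ 74 = 1e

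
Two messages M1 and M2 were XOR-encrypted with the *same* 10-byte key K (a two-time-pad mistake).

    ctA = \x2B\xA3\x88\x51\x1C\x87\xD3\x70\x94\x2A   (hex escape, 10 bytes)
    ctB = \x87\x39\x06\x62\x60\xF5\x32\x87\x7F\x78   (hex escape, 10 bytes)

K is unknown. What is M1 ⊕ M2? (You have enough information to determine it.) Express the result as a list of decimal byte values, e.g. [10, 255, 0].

ctA ⊕ ctB = (M1 ⊕ K) ⊕ (M2 ⊕ K) = M1 ⊕ M2 — the shared key cancels under XOR.
00101011 ⊕ 10000111 = 10101100
10100011 ⊕ 00111001 = 10011010
10001000 ⊕ 00000110 = 10001110
01010001 ⊕ 01100010 = 00110011
00011100 ⊕ 01100000 = 01111100
10000111 ⊕ 11110101 = 01110010
11010011 ⊕ 00110010 = 11100001
01110000 ⊕ 10000111 = 11110111
10010100 ⊕ 01111111 = 11101011
00101010 ⊕ 01111000 = 01010010

[172, 154, 142, 51, 124, 114, 225, 247, 235, 82]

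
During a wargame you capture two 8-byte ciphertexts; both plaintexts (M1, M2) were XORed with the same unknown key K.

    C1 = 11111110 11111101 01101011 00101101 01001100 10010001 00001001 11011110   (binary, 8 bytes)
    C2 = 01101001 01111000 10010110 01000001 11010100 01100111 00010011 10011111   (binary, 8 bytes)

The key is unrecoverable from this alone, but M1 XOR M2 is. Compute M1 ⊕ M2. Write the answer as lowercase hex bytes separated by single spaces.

C1 ⊕ C2 = (M1 ⊕ K) ⊕ (M2 ⊕ K) = M1 ⊕ M2 — the shared key cancels under XOR.
fe ⊕ 69 = 97
fd ⊕ 78 = 85
6b ⊕ 96 = fd
2d ⊕ 41 = 6c
4c ⊕ d4 = 98
91 ⊕ 67 = f6
09 ⊕ 13 = 1a
de ⊕ 9f = 41

97 85 fd 6c 98 f6 1a 41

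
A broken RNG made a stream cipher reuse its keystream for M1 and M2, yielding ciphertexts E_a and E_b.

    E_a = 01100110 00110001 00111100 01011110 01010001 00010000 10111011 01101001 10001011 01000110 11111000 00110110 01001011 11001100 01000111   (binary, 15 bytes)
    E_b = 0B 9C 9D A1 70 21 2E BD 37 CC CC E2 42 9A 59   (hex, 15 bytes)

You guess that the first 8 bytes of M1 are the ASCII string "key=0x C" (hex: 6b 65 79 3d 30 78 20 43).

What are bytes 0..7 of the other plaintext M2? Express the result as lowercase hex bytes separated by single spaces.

06 c8 d8 c2 11 49 b5 97

First, E_a ⊕ E_b = (M1 ⊕ K) ⊕ (M2 ⊕ K) = M1 ⊕ M2, so the key drops out. Then M2 = (M1 ⊕ M2) ⊕ M1 over the first 8 bytes.
byte 0: (66 ⊕ 0b) ⊕ 6b = 6d ⊕ 6b = 06
byte 1: (31 ⊕ 9c) ⊕ 65 = ad ⊕ 65 = c8
byte 2: (3c ⊕ 9d) ⊕ 79 = a1 ⊕ 79 = d8
byte 3: (5e ⊕ a1) ⊕ 3d = ff ⊕ 3d = c2
byte 4: (51 ⊕ 70) ⊕ 30 = 21 ⊕ 30 = 11
byte 5: (10 ⊕ 21) ⊕ 78 = 31 ⊕ 78 = 49
byte 6: (bb ⊕ 2e) ⊕ 20 = 95 ⊕ 20 = b5
byte 7: (69 ⊕ bd) ⊕ 43 = d4 ⊕ 43 = 97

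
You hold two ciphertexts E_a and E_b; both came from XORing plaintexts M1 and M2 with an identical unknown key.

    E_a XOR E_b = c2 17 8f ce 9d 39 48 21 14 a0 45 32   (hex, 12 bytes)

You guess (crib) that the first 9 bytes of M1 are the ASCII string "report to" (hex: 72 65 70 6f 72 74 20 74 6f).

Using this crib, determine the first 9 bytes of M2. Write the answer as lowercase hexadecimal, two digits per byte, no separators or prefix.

Since E_a ⊕ E_b = M1 ⊕ M2, XORing with the guessed M1 bytes yields the corresponding M2 bytes: M2 = (E_a ⊕ E_b) ⊕ M1.
194 ^ 114 = 176
 23 ^ 101 = 114
143 ^ 112 = 255
206 ^ 111 = 161
157 ^ 114 = 239
 57 ^ 116 =  77
 72 ^  32 = 104
 33 ^ 116 =  85
 20 ^ 111 = 123

b072ffa1ef4d68557b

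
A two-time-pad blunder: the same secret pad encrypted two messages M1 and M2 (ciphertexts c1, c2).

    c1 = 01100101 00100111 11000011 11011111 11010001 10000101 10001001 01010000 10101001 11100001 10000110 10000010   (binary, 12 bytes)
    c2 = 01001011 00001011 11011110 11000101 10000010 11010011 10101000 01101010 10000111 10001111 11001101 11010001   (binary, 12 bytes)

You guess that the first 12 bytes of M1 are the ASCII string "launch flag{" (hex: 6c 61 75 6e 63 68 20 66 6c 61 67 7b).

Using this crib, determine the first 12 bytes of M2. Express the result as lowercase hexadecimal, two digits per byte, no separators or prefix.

424d6874303e015c420f2c28

First, c1 ⊕ c2 = (M1 ⊕ K) ⊕ (M2 ⊕ K) = M1 ⊕ M2, so the key drops out. Then M2 = (M1 ⊕ M2) ⊕ M1 over the first 12 bytes.
byte 0: (65 XOR 4b) XOR 6c = 2e XOR 6c = 42
byte 1: (27 XOR 0b) XOR 61 = 2c XOR 61 = 4d
byte 2: (c3 XOR de) XOR 75 = 1d XOR 75 = 68
byte 3: (df XOR c5) XOR 6e = 1a XOR 6e = 74
byte 4: (d1 XOR 82) XOR 63 = 53 XOR 63 = 30
byte 5: (85 XOR d3) XOR 68 = 56 XOR 68 = 3e
byte 6: (89 XOR a8) XOR 20 = 21 XOR 20 = 01
byte 7: (50 XOR 6a) XOR 66 = 3a XOR 66 = 5c
byte 8: (a9 XOR 87) XOR 6c = 2e XOR 6c = 42
byte 9: (e1 XOR 8f) XOR 61 = 6e XOR 61 = 0f
byte 10: (86 XOR cd) XOR 67 = 4b XOR 67 = 2c
byte 11: (82 XOR d1) XOR 7b = 53 XOR 7b = 28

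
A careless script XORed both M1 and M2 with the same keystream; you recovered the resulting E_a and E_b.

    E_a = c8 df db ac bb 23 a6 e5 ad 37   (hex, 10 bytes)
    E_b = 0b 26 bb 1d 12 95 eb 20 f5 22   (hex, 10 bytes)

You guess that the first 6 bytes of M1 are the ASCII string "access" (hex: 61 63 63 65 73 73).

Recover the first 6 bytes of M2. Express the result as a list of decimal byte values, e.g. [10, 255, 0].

First, E_a ⊕ E_b = (M1 ⊕ K) ⊕ (M2 ⊕ K) = M1 ⊕ M2, so the key drops out. Then M2 = (M1 ⊕ M2) ⊕ M1 over the first 6 bytes.
byte 0: (c8 xor 0b) xor 61 = c3 xor 61 = a2
byte 1: (df xor 26) xor 63 = f9 xor 63 = 9a
byte 2: (db xor bb) xor 63 = 60 xor 63 = 03
byte 3: (ac xor 1d) xor 65 = b1 xor 65 = d4
byte 4: (bb xor 12) xor 73 = a9 xor 73 = da
byte 5: (23 xor 95) xor 73 = b6 xor 73 = c5

[162, 154, 3, 212, 218, 197]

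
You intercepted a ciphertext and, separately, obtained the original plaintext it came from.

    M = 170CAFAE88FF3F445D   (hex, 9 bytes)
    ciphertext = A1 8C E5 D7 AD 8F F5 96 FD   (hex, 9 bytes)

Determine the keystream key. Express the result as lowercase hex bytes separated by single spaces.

Since ciphertext = M ⊕ key, XORing both sides with M gives key = M ⊕ ciphertext.
17 ^ a1 = b6
0c ^ 8c = 80
af ^ e5 = 4a
ae ^ d7 = 79
88 ^ ad = 25
ff ^ 8f = 70
3f ^ f5 = ca
44 ^ 96 = d2
5d ^ fd = a0

b6 80 4a 79 25 70 ca d2 a0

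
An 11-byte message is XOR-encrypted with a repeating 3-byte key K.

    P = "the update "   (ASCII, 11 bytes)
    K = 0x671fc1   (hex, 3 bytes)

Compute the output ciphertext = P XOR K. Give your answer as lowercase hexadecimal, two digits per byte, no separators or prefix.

1377a4476ab1037eb5023f

The 3-byte key repeats, so the effective keystream is 67 1f c1 67 1f c1 67 1f c1 67 1f.
byte 0: 01110100 ^ 01100111 = 00010011
byte 1: 01101000 ^ 00011111 = 01110111
byte 2: 01100101 ^ 11000001 = 10100100
byte 3: 00100000 ^ 01100111 = 01000111
byte 4: 01110101 ^ 00011111 = 01101010
byte 5: 01110000 ^ 11000001 = 10110001
byte 6: 01100100 ^ 01100111 = 00000011
byte 7: 01100001 ^ 00011111 = 01111110
byte 8: 01110100 ^ 11000001 = 10110101
byte 9: 01100101 ^ 01100111 = 00000010
byte 10: 00100000 ^ 00011111 = 00111111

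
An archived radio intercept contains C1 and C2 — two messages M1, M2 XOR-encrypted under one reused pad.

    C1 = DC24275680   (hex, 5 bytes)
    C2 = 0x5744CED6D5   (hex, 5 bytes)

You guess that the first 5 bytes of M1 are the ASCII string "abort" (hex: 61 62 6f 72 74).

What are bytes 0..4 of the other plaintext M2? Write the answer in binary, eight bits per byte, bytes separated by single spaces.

11101010 00000010 10000110 11110010 00100001

First, C1 ⊕ C2 = (M1 ⊕ K) ⊕ (M2 ⊕ K) = M1 ⊕ M2, so the key drops out. Then M2 = (M1 ⊕ M2) ⊕ M1 over the first 5 bytes.
byte 0: (dc XOR 57) XOR 61 = 8b XOR 61 = ea
byte 1: (24 XOR 44) XOR 62 = 60 XOR 62 = 02
byte 2: (27 XOR ce) XOR 6f = e9 XOR 6f = 86
byte 3: (56 XOR d6) XOR 72 = 80 XOR 72 = f2
byte 4: (80 XOR d5) XOR 74 = 55 XOR 74 = 21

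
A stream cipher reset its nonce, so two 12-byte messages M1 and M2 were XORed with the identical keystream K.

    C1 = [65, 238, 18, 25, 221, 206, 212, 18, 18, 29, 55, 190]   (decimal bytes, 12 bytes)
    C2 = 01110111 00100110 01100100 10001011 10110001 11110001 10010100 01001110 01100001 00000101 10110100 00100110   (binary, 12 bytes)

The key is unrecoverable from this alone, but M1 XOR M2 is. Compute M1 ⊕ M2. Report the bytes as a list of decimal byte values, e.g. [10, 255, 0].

C1 ⊕ C2 = (M1 ⊕ K) ⊕ (M2 ⊕ K) = M1 ⊕ M2 — the shared key cancels under XOR.
41 ⊕ 77 = 36
ee ⊕ 26 = c8
12 ⊕ 64 = 76
19 ⊕ 8b = 92
dd ⊕ b1 = 6c
ce ⊕ f1 = 3f
d4 ⊕ 94 = 40
12 ⊕ 4e = 5c
12 ⊕ 61 = 73
1d ⊕ 05 = 18
37 ⊕ b4 = 83
be ⊕ 26 = 98

[54, 200, 118, 146, 108, 63, 64, 92, 115, 24, 131, 152]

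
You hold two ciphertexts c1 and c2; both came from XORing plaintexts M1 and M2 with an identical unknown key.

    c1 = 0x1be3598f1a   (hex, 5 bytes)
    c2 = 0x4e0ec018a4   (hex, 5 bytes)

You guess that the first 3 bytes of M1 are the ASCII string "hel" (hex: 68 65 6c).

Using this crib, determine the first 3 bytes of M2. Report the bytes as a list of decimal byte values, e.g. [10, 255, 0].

[61, 136, 245]

First, c1 ⊕ c2 = (M1 ⊕ K) ⊕ (M2 ⊕ K) = M1 ⊕ M2, so the key drops out. Then M2 = (M1 ⊕ M2) ⊕ M1 over the first 3 bytes.
byte 0: (1b ^ 4e) ^ 68 = 55 ^ 68 = 3d
byte 1: (e3 ^ 0e) ^ 65 = ed ^ 65 = 88
byte 2: (59 ^ c0) ^ 6c = 99 ^ 6c = f5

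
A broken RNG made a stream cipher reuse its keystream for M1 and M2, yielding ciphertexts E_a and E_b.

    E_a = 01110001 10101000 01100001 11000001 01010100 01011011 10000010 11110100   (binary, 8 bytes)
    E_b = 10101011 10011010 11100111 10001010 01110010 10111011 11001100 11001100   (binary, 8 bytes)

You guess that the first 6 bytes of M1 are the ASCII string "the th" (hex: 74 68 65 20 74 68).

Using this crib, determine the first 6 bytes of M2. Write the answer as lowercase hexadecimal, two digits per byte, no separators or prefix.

ae5ae36b5288

First, E_a ⊕ E_b = (M1 ⊕ K) ⊕ (M2 ⊕ K) = M1 ⊕ M2, so the key drops out. Then M2 = (M1 ⊕ M2) ⊕ M1 over the first 6 bytes.
byte 0: (71 XOR ab) XOR 74 = da XOR 74 = ae
byte 1: (a8 XOR 9a) XOR 68 = 32 XOR 68 = 5a
byte 2: (61 XOR e7) XOR 65 = 86 XOR 65 = e3
byte 3: (c1 XOR 8a) XOR 20 = 4b XOR 20 = 6b
byte 4: (54 XOR 72) XOR 74 = 26 XOR 74 = 52
byte 5: (5b XOR bb) XOR 68 = e0 XOR 68 = 88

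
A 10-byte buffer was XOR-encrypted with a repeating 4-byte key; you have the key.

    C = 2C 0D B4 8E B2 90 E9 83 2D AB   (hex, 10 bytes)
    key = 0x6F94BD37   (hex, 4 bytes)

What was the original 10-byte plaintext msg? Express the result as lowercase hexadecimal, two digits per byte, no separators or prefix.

The 4-byte key repeats, so the effective keystream is 6f 94 bd 37 6f 94 bd 37 6f 94.
byte 0:  44 ⊕ 111 =  67
byte 1:  13 ⊕ 148 = 153
byte 2: 180 ⊕ 189 =   9
byte 3: 142 ⊕  55 = 185
byte 4: 178 ⊕ 111 = 221
byte 5: 144 ⊕ 148 =   4
byte 6: 233 ⊕ 189 =  84
byte 7: 131 ⊕  55 = 180
byte 8:  45 ⊕ 111 =  66
byte 9: 171 ⊕ 148 =  63

439909b9dd0454b4423f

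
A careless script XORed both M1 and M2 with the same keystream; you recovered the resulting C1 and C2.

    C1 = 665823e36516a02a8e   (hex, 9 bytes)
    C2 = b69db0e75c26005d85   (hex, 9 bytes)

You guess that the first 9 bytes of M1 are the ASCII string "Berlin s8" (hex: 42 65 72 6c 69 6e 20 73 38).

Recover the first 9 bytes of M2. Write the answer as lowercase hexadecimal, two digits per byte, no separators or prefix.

First, C1 ⊕ C2 = (M1 ⊕ K) ⊕ (M2 ⊕ K) = M1 ⊕ M2, so the key drops out. Then M2 = (M1 ⊕ M2) ⊕ M1 over the first 9 bytes.
byte 0: (66 XOR b6) XOR 42 = d0 XOR 42 = 92
byte 1: (58 XOR 9d) XOR 65 = c5 XOR 65 = a0
byte 2: (23 XOR b0) XOR 72 = 93 XOR 72 = e1
byte 3: (e3 XOR e7) XOR 6c = 04 XOR 6c = 68
byte 4: (65 XOR 5c) XOR 69 = 39 XOR 69 = 50
byte 5: (16 XOR 26) XOR 6e = 30 XOR 6e = 5e
byte 6: (a0 XOR 00) XOR 20 = a0 XOR 20 = 80
byte 7: (2a XOR 5d) XOR 73 = 77 XOR 73 = 04
byte 8: (8e XOR 85) XOR 38 = 0b XOR 38 = 33

92a0e168505e800433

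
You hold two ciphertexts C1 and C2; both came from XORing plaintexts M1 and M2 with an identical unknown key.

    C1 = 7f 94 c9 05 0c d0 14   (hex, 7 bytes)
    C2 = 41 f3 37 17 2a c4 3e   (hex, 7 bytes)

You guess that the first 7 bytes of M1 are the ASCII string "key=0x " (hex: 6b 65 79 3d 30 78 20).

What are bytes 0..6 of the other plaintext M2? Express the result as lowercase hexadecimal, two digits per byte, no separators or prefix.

5502872f166c0a

First, C1 ⊕ C2 = (M1 ⊕ K) ⊕ (M2 ⊕ K) = M1 ⊕ M2, so the key drops out. Then M2 = (M1 ⊕ M2) ⊕ M1 over the first 7 bytes.
byte 0: (7f XOR 41) XOR 6b = 3e XOR 6b = 55
byte 1: (94 XOR f3) XOR 65 = 67 XOR 65 = 02
byte 2: (c9 XOR 37) XOR 79 = fe XOR 79 = 87
byte 3: (05 XOR 17) XOR 3d = 12 XOR 3d = 2f
byte 4: (0c XOR 2a) XOR 30 = 26 XOR 30 = 16
byte 5: (d0 XOR c4) XOR 78 = 14 XOR 78 = 6c
byte 6: (14 XOR 3e) XOR 20 = 2a XOR 20 = 0a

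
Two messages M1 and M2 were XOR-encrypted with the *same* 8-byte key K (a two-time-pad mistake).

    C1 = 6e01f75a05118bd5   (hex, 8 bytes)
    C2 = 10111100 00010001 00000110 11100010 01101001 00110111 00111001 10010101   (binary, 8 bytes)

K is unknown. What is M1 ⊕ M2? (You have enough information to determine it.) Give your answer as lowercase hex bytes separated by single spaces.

d2 10 f1 b8 6c 26 b2 40

C1 ⊕ C2 = (M1 ⊕ K) ⊕ (M2 ⊕ K) = M1 ⊕ M2 — the shared key cancels under XOR.
byte 0: 110 xor 188 = 210
byte 1:   1 xor  17 =  16
byte 2: 247 xor   6 = 241
byte 3:  90 xor 226 = 184
byte 4:   5 xor 105 = 108
byte 5:  17 xor  55 =  38
byte 6: 139 xor  57 = 178
byte 7: 213 xor 149 =  64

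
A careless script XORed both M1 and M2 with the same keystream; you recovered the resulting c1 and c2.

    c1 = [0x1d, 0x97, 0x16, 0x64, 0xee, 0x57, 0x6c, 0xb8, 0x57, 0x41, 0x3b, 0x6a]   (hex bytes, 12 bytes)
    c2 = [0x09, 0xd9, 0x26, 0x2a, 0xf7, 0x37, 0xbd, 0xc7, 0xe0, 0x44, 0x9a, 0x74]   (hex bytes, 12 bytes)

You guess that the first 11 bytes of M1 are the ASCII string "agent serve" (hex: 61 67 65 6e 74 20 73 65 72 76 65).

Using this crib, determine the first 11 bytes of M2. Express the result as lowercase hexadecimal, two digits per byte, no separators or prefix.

752955206d40a21ac573c4

First, c1 ⊕ c2 = (M1 ⊕ K) ⊕ (M2 ⊕ K) = M1 ⊕ M2, so the key drops out. Then M2 = (M1 ⊕ M2) ⊕ M1 over the first 11 bytes.
byte 0: (1d ⊕ 09) ⊕ 61 = 14 ⊕ 61 = 75
byte 1: (97 ⊕ d9) ⊕ 67 = 4e ⊕ 67 = 29
byte 2: (16 ⊕ 26) ⊕ 65 = 30 ⊕ 65 = 55
byte 3: (64 ⊕ 2a) ⊕ 6e = 4e ⊕ 6e = 20
byte 4: (ee ⊕ f7) ⊕ 74 = 19 ⊕ 74 = 6d
byte 5: (57 ⊕ 37) ⊕ 20 = 60 ⊕ 20 = 40
byte 6: (6c ⊕ bd) ⊕ 73 = d1 ⊕ 73 = a2
byte 7: (b8 ⊕ c7) ⊕ 65 = 7f ⊕ 65 = 1a
byte 8: (57 ⊕ e0) ⊕ 72 = b7 ⊕ 72 = c5
byte 9: (41 ⊕ 44) ⊕ 76 = 05 ⊕ 76 = 73
byte 10: (3b ⊕ 9a) ⊕ 65 = a1 ⊕ 65 = c4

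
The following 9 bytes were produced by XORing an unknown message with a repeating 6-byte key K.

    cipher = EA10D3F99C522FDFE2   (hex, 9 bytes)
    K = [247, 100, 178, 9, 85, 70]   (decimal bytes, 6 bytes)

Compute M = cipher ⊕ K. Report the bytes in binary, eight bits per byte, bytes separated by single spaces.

00011101 01110100 01100001 11110000 11001001 00010100 11011000 10111011 01010000

The 6-byte key repeats, so the effective keystream is f7 64 b2 09 55 46 f7 64 b2.
byte 0: ea XOR f7 = 1d
byte 1: 10 XOR 64 = 74
byte 2: d3 XOR b2 = 61
byte 3: f9 XOR 09 = f0
byte 4: 9c XOR 55 = c9
byte 5: 52 XOR 46 = 14
byte 6: 2f XOR f7 = d8
byte 7: df XOR 64 = bb
byte 8: e2 XOR b2 = 50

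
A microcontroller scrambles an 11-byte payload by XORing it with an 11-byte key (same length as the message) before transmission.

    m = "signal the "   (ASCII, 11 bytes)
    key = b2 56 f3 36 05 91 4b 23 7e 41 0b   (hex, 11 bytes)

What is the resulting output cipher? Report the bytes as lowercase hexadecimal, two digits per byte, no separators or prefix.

73 ^ b2 = c1
69 ^ 56 = 3f
67 ^ f3 = 94
6e ^ 36 = 58
61 ^ 05 = 64
6c ^ 91 = fd
20 ^ 4b = 6b
74 ^ 23 = 57
68 ^ 7e = 16
65 ^ 41 = 24
20 ^ 0b = 2b

c13f945864fd6b5716242b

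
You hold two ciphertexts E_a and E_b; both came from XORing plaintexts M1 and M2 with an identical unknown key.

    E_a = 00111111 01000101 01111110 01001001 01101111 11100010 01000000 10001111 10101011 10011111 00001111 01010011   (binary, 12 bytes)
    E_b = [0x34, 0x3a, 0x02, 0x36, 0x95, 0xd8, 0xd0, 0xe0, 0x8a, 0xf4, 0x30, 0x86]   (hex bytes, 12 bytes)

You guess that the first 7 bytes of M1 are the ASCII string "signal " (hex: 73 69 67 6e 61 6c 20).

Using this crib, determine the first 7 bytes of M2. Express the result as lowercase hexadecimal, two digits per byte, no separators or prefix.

78161b119b56b0

First, E_a ⊕ E_b = (M1 ⊕ K) ⊕ (M2 ⊕ K) = M1 ⊕ M2, so the key drops out. Then M2 = (M1 ⊕ M2) ⊕ M1 over the first 7 bytes.
byte 0: (3f ^ 34) ^ 73 = 0b ^ 73 = 78
byte 1: (45 ^ 3a) ^ 69 = 7f ^ 69 = 16
byte 2: (7e ^ 02) ^ 67 = 7c ^ 67 = 1b
byte 3: (49 ^ 36) ^ 6e = 7f ^ 6e = 11
byte 4: (6f ^ 95) ^ 61 = fa ^ 61 = 9b
byte 5: (e2 ^ d8) ^ 6c = 3a ^ 6c = 56
byte 6: (40 ^ d0) ^ 20 = 90 ^ 20 = b0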